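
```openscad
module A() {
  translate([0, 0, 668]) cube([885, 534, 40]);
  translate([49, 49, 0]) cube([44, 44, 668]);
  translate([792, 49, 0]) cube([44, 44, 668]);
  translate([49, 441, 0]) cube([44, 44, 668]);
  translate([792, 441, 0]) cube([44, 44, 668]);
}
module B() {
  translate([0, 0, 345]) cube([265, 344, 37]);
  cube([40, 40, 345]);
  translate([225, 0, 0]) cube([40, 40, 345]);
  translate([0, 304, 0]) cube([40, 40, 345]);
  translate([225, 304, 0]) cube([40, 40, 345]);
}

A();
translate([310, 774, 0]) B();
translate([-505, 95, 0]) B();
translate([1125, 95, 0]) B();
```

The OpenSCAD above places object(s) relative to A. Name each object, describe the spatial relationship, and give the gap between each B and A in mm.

A is a table. B is a stool. Three stools sit around the table at the +y, −x, +x sides. The gap between each stool and the table is 240 mm.

Each stool's nearest face is 240 mm from the table's bounding box.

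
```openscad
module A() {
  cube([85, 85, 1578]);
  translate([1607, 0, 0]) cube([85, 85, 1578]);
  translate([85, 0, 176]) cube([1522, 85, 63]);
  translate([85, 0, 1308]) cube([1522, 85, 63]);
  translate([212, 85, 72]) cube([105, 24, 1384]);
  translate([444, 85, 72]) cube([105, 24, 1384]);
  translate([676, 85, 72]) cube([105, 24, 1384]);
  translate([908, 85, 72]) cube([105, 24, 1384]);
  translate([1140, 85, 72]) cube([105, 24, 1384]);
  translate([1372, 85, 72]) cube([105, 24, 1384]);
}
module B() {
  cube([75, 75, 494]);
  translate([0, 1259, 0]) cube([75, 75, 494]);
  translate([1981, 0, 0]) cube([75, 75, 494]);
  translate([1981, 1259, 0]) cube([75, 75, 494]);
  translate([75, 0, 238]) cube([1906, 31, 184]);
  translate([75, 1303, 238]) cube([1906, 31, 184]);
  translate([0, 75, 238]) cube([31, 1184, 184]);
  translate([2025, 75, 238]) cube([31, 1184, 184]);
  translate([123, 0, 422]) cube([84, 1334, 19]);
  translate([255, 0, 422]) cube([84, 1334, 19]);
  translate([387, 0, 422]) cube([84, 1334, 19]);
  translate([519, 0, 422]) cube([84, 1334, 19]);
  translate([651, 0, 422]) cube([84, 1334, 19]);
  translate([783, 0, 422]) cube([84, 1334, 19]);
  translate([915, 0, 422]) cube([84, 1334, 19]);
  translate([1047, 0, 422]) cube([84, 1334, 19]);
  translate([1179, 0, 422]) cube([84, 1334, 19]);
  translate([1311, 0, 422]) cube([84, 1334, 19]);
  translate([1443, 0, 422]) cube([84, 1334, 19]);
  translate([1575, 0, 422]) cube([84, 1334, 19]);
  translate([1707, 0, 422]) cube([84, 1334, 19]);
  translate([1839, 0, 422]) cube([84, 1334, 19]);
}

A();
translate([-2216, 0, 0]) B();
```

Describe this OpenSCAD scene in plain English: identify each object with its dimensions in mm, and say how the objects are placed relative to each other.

A is a fence section. Two 85×85 mm posts, 1578 mm tall, stand on the floor with a clear span of 1522 mm between their inner faces. Two horizontal rails of 85×63 mm section span the gap between the posts with their undersides at z = 176 mm and z = 1308 mm, flush with the posts' −y face. 6 pickets, each 105 mm wide, 24 mm thick and 1384 mm tall, are fixed to the +y face of the rails with their bottoms at z = 72 mm, evenly spaced across the span with equal gaps (rounded down to the nearest mm) at the −x end and between each pair — any rounding remainder accumulates at the +x end.

B is a bed frame 2056 mm long (x) by 1334 mm wide (y). Four 75×75 mm corner posts, 494 mm tall, at the corners of the footprint. Four rails of 31 mm thickness and 184 mm height run between adjacent posts with their undersides at z = 238 mm, their outer faces flush with the outside of the frame (the two x-running rails run between the posts' inner faces; the two y-running rails run between the posts' inner faces). 14 slats, each 84 mm wide (x) and 19 mm thick, lie across the top of the two x-running rails, running the full 1334 mm width of the frame in y; the slats are evenly spaced along x between the inner faces of the end posts with equal gaps (rounded down to the nearest mm) at the −x end and between each pair — any rounding remainder accumulates at the +x end.

The bed frame is on the floor beside the fence section on its −x side.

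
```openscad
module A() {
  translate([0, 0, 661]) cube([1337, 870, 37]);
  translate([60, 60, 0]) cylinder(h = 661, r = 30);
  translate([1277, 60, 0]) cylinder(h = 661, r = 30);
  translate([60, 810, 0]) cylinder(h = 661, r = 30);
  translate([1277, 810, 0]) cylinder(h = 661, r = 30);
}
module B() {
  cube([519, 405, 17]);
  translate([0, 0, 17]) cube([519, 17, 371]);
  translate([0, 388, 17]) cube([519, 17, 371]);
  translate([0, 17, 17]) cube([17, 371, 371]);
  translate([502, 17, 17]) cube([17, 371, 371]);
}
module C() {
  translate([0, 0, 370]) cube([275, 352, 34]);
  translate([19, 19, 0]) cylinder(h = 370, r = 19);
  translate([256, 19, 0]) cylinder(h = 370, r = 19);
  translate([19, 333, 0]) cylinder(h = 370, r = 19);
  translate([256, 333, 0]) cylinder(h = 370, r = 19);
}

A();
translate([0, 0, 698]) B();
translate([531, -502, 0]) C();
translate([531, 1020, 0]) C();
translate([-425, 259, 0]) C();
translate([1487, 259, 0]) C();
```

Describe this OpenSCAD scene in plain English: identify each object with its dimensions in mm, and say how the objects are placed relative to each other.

A is a rectangular dining table. The top is 1337×870×37 mm with its upper surface at z = 698 mm. It stands on four round legs of 60 mm diameter, each leg's bounding box inset 30 mm from the nearest pair of top edges, running from the floor to the underside of the top.

B is an open storage box with external size 519×405×388 mm and wall thickness 17 mm (the base is also 17 mm thick). The base covers the whole footprint; the four walls stand on the base, with the y-facing walls full-width and the x-facing walls fitting between their inner faces.

C is a four-legged stool. The seat is a 275×352×34 mm slab whose top surface is at z = 404 mm; four round legs, each 38 mm in diameter, run from the floor (z = 0) to the underside of the seat, each leg's axis is inset half a diameter from the nearest pair of seat edges (so the leg's bounding box is flush with the corner).

The open box is on top of the table. Four stools sit around the table at the −y, +y, −x, +x sides.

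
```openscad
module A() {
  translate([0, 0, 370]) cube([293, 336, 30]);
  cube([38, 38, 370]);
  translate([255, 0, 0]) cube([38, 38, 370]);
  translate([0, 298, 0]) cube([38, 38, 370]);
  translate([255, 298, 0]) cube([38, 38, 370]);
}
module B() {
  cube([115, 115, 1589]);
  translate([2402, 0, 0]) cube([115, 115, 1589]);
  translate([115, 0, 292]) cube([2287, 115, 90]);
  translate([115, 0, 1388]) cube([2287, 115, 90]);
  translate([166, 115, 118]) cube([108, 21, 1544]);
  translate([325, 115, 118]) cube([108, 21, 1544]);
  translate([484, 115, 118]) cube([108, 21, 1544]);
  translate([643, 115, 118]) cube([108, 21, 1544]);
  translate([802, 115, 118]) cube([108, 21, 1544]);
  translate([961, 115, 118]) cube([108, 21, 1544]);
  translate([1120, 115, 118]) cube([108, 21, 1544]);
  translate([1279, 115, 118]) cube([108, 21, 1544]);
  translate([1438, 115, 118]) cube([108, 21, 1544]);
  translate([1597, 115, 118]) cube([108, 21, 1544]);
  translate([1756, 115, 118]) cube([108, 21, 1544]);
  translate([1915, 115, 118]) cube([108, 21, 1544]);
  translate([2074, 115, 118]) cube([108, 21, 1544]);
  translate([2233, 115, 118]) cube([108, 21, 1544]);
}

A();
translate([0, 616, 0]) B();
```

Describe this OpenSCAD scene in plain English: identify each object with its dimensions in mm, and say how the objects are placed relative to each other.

A is a four-legged stool. The seat is 293×336 mm, 30 mm thick, top at z = 400 mm. It stands on four square legs, each 38×38 mm in cross-section, from z = 0 to the seat underside, each flush with a corner of the seat.

B is a fence section. Two 115×115 mm posts, 1589 mm tall, stand on the floor with a clear span of 2287 mm between their inner faces. Two horizontal rails of 115×90 mm section span the gap between the posts with their undersides at z = 292 mm and z = 1388 mm, flush with the posts' −y face. 14 pickets, each 108 mm wide, 21 mm thick and 1544 mm tall, are fixed to the +y face of the rails with their bottoms at z = 118 mm, evenly spaced across the span with equal gaps (rounded down to the nearest mm) at the −x end and between each pair — any rounding remainder accumulates at the +x end.

The fence section is on the floor beside the stool on its +y side.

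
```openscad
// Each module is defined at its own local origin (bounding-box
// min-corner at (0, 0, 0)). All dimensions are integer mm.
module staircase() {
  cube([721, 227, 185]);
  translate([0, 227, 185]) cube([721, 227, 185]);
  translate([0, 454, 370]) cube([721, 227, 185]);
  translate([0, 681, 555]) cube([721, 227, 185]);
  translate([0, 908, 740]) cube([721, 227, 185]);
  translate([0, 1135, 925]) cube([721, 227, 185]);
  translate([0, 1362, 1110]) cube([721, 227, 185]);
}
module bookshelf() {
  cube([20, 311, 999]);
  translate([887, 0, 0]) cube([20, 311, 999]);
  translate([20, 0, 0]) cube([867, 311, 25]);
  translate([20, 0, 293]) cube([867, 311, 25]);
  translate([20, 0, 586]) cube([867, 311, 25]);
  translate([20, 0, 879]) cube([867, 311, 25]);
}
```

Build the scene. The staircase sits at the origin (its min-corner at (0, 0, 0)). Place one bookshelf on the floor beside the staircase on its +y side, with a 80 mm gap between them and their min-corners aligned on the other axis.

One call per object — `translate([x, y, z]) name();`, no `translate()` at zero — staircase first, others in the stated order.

staircase();
translate([0, 1669, 0]) bookshelf();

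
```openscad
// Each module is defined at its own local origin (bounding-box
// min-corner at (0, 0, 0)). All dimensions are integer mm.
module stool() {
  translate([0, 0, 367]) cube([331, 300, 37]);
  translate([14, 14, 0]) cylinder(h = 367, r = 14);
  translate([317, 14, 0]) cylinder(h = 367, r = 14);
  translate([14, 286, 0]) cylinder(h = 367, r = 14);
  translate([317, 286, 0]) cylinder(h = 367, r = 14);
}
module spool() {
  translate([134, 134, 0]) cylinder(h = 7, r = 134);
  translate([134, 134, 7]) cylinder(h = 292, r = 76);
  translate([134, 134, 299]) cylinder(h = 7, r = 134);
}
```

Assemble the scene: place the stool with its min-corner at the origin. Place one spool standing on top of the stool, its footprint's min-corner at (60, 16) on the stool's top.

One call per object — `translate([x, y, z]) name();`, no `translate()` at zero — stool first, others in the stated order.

stool();
translate([60, 16, 404]) spool();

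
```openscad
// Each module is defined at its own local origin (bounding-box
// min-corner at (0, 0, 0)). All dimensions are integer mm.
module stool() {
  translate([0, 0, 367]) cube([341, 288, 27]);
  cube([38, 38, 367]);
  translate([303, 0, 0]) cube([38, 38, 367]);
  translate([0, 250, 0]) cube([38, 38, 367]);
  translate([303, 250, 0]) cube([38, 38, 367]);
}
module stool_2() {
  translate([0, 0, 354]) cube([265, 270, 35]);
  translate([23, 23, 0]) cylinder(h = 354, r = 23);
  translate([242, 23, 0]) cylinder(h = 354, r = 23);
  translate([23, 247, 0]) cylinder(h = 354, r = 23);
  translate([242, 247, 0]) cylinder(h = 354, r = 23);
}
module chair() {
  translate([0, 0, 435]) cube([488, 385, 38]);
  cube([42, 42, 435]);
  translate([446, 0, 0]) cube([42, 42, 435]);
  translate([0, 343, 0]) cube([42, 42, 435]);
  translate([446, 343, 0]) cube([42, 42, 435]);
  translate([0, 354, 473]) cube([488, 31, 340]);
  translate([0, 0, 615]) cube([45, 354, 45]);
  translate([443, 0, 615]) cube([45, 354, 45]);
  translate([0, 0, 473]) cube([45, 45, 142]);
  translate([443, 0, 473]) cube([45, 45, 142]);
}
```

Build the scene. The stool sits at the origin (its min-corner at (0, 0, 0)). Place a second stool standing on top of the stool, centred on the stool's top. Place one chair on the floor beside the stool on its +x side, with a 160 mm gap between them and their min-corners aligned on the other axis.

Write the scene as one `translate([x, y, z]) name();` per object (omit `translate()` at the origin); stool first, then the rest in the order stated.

stool();
translate([38, 9, 394]) stool_2();
translate([501, 0, 0]) chair();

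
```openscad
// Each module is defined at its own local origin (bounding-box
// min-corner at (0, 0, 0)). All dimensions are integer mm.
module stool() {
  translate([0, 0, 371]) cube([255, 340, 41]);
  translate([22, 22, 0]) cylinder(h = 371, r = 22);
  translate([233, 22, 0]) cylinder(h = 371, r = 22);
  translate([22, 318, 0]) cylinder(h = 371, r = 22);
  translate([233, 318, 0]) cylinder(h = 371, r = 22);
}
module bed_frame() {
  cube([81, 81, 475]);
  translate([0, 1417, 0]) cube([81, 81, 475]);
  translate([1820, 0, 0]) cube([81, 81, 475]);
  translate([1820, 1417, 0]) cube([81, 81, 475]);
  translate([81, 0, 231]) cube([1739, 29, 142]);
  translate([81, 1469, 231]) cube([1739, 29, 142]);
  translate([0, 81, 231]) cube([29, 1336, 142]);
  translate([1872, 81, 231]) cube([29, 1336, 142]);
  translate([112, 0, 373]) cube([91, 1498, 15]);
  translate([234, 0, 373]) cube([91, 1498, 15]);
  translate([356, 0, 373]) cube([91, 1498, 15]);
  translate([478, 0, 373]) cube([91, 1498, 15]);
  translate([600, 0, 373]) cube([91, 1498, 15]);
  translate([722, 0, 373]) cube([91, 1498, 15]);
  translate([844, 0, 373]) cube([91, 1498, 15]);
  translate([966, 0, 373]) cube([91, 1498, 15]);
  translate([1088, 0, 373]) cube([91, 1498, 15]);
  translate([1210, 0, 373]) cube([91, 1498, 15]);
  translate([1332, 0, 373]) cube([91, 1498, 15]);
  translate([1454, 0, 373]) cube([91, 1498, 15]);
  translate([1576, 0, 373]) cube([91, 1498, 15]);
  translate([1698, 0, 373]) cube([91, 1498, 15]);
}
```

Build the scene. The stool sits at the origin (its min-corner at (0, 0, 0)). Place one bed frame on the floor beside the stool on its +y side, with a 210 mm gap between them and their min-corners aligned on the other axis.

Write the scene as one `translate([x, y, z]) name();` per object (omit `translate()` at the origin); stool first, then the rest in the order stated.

stool();
translate([0, 550, 0]) bed_frame();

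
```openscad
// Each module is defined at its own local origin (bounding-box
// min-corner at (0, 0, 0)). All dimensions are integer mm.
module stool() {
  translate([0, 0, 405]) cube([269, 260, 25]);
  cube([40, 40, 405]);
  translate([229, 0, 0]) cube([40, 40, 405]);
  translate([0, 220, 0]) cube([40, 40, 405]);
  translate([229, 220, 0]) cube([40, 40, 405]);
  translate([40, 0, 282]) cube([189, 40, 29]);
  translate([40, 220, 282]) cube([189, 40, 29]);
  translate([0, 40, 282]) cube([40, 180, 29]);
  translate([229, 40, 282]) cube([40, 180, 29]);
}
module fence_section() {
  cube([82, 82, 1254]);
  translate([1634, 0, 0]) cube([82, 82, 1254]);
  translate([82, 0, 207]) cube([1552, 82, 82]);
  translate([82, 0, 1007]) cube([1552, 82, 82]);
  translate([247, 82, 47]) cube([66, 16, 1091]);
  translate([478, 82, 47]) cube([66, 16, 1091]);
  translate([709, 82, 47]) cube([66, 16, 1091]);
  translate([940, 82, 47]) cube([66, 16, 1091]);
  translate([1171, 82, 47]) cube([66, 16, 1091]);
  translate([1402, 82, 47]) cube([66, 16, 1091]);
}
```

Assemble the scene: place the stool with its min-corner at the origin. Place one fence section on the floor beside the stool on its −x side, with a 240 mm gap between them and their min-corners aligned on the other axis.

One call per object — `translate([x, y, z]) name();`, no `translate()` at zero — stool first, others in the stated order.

stool();
translate([-1956, 0, 0]) fence_section();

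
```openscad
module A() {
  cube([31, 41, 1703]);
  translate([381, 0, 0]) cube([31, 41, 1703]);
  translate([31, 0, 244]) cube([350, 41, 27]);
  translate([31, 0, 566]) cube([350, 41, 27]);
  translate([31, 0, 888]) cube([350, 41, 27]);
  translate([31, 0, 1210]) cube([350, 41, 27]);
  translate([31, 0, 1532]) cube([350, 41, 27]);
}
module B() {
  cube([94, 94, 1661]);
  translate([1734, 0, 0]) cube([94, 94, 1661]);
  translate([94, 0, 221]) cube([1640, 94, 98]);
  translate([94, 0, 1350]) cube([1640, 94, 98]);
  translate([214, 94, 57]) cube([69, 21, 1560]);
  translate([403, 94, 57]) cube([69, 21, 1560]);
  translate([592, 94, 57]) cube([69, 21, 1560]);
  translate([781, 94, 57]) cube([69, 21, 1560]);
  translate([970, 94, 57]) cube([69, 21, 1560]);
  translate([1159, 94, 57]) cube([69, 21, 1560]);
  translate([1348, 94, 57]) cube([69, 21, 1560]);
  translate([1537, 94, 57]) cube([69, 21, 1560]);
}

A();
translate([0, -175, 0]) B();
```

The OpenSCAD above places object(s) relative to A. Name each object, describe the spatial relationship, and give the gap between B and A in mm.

The fence section's nearest face is 60 mm from the ladder's −y face.

A is a ladder. B is a fence section. The fence section is on the floor beside the ladder on its −y side. The gap between the fence section and the ladder is 60 mm.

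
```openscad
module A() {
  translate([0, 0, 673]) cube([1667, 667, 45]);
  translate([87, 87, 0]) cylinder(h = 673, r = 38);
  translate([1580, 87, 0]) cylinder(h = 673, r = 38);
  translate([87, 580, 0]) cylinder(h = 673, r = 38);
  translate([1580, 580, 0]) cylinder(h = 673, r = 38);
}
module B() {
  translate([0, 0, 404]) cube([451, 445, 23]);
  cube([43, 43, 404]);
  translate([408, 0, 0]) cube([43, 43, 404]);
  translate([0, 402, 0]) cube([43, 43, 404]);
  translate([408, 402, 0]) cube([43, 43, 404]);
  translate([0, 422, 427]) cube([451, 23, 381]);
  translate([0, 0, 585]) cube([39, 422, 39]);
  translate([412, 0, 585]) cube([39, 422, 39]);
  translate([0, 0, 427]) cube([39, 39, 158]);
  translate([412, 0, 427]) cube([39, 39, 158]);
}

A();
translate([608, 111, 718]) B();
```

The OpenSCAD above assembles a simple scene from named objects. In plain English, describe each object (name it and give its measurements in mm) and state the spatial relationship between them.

A is a rectangular dining table. The top is 1667×667×45 mm with its upper surface at z = 718 mm. It stands on four round legs of 76 mm diameter, each leg's bounding box inset 49 mm from the nearest pair of top edges, running from the floor to the underside of the top.

B is a chair: 451×445 mm seat, 23 mm thick, top at z = 427 mm, on four 43 mm square corner legs flush with the seat edges. A 23 mm thick backrest slab spans the full seat width, extending 381 mm above the seat top, its back face flush with the seat's +y edge. Two armrests of 39×39 mm section run along each side from the seat's front edge to the front of the backrest, top faces 197 mm above the seat top and outer faces flush with the seat's x-edges; a 39×39 mm post under the front of each armrest stands on the seat at the front corner.

The chair is on top of the table, centred.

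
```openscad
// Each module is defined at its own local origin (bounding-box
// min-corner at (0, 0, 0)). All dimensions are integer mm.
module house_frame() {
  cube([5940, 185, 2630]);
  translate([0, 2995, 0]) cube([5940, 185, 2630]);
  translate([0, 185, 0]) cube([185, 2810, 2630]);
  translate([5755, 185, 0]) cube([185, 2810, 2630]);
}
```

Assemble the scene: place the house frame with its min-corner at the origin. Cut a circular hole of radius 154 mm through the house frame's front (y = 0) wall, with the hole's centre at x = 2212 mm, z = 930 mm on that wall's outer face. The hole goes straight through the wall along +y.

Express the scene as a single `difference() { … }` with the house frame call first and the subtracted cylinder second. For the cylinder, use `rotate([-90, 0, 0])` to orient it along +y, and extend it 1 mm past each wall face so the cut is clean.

difference() {
  house_frame();
  translate([2212, -1, 930]) rotate([-90, 0, 0]) cylinder(h = 187, r = 154);
}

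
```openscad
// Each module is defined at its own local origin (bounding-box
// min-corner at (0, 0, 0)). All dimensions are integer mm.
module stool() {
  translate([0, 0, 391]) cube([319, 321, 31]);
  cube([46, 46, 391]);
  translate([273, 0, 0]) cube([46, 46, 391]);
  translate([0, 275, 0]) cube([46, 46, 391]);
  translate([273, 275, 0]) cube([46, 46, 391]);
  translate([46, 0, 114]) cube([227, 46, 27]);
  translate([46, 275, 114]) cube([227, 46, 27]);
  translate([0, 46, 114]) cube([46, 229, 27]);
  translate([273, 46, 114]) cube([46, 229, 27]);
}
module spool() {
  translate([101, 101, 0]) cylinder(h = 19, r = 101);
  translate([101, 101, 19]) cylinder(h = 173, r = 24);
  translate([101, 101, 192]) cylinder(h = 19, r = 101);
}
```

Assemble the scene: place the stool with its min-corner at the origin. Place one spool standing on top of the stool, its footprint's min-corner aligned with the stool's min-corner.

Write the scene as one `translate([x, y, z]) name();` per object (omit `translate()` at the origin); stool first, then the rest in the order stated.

stool();
translate([0, 0, 422]) spool();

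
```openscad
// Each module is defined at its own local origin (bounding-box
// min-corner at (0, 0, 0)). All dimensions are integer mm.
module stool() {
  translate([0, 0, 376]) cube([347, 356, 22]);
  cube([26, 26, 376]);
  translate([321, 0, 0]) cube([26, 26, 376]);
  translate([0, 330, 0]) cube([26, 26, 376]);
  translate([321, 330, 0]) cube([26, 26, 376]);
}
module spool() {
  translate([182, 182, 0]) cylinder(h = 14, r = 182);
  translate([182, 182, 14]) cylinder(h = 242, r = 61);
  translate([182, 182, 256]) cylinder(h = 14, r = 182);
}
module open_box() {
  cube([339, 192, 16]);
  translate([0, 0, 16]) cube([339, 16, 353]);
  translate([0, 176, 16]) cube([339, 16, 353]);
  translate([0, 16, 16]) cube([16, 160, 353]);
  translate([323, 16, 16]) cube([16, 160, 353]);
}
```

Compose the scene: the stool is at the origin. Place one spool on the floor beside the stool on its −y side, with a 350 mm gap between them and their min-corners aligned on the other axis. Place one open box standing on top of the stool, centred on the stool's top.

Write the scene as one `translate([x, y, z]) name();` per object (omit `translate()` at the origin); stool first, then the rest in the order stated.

stool();
translate([0, -714, 0]) spool();
translate([4, 82, 398]) open_box();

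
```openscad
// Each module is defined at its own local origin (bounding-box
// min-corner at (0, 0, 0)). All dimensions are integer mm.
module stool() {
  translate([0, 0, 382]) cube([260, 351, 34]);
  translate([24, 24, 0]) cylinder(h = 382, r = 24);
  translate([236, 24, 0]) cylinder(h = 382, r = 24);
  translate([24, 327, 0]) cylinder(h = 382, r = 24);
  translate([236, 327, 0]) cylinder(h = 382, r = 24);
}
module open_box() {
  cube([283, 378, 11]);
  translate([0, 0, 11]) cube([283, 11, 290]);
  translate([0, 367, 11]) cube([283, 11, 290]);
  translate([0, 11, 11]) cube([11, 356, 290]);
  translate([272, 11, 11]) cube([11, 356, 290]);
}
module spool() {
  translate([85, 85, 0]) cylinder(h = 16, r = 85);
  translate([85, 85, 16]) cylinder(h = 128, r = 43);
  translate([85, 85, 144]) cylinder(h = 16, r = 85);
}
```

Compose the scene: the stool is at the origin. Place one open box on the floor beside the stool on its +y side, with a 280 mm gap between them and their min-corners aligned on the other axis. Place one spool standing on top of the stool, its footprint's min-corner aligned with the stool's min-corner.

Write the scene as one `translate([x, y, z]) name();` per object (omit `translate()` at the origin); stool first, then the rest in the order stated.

stool();
translate([0, 631, 0]) open_box();
translate([0, 0, 416]) spool();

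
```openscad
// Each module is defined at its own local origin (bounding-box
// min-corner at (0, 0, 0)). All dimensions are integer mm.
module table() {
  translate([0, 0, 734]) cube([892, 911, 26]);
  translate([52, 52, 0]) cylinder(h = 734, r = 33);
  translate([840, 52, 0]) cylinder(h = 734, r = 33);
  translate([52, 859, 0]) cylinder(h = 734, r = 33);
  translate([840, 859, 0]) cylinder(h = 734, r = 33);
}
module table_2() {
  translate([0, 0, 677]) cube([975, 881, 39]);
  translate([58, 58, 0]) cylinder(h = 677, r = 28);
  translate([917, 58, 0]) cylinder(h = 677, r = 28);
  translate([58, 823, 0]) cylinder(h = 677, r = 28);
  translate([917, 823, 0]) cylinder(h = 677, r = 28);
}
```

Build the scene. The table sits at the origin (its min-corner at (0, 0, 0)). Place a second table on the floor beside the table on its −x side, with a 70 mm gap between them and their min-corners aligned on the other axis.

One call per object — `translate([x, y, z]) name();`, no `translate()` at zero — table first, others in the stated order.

table();
translate([-1045, 0, 0]) table_2();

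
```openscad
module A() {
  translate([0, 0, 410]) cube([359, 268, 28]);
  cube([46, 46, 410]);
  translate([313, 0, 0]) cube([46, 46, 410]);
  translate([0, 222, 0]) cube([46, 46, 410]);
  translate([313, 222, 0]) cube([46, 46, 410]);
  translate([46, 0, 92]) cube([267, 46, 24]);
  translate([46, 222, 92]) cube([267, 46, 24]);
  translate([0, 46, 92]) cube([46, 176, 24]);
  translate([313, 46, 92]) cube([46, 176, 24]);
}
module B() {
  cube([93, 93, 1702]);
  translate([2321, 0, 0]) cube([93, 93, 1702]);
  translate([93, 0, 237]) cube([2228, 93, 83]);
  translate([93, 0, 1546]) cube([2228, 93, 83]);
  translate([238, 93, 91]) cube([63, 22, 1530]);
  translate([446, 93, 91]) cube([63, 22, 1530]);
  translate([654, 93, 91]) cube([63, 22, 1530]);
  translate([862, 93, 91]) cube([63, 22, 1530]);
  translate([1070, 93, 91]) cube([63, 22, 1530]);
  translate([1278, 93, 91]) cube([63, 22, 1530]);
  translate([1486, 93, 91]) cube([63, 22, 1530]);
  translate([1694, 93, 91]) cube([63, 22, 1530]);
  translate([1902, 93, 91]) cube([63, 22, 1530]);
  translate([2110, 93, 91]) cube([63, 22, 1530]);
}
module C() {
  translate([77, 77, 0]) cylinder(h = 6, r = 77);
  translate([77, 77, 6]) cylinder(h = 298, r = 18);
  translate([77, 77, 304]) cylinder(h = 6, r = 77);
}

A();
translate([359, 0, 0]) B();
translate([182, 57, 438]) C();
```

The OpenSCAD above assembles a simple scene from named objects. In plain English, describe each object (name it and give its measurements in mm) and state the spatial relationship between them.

A is a four-legged stool. The seat is 359×268 mm, 28 mm thick, top at z = 438 mm. It stands on four square legs, each 46×46 mm in cross-section, from z = 0 to the seat underside, each flush with a corner of the seat. Four stretchers, 46 mm wide and 24 mm tall, connect adjacent legs with their undersides at z = 92 mm, each running between the inner faces of the legs it joins and aligned with the legs' outer faces on the other axis.

B is a fence section. Two 93×93 mm posts, 1702 mm tall, stand on the floor with a clear span of 2228 mm between their inner faces. Two horizontal rails of 93×83 mm section span the gap between the posts with their undersides at z = 237 mm and z = 1546 mm, flush with the posts' −y face. 10 pickets, each 63 mm wide, 22 mm thick and 1530 mm tall, are fixed to the +y face of the rails with their bottoms at z = 91 mm, evenly spaced across the span with equal gaps (rounded down to the nearest mm) at the −x end and between each pair — any rounding remainder accumulates at the +x end.

C is a spool: two coaxial disc flanges of radius 77 mm and thickness 6 mm, joined by a core cylinder of radius 18 mm and height 298 mm. The lower flange rests on z = 0 and the three cylinders share a vertical axis.

The fence section is against the stool's +x side, with their −y faces flush. The spool is on top of the stool.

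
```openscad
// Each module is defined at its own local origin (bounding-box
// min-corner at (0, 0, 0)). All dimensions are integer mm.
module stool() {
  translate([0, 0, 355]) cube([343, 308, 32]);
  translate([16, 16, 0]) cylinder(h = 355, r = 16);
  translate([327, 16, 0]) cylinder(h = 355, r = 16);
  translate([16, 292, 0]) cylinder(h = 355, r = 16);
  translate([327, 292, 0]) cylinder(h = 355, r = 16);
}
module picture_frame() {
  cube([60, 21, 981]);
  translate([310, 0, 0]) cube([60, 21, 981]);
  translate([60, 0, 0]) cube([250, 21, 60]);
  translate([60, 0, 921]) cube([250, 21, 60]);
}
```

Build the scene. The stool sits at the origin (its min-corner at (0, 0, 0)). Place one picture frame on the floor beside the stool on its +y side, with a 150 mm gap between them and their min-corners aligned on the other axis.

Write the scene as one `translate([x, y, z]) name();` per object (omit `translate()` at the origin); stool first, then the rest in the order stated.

stool();
translate([0, 458, 0]) picture_frame();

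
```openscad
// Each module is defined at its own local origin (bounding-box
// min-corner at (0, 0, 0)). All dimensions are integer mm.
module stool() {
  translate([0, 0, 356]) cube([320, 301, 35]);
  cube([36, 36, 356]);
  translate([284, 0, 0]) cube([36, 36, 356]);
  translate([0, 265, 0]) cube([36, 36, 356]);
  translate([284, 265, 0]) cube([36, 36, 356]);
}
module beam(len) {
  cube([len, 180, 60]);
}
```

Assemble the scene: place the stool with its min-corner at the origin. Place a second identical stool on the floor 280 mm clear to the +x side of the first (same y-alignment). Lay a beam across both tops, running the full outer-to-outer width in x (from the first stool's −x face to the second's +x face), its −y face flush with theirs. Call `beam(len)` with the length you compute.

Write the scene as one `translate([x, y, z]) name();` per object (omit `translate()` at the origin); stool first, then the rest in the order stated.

stool();
translate([600, 0, 0]) stool();
translate([0, 0, 391]) beam(920);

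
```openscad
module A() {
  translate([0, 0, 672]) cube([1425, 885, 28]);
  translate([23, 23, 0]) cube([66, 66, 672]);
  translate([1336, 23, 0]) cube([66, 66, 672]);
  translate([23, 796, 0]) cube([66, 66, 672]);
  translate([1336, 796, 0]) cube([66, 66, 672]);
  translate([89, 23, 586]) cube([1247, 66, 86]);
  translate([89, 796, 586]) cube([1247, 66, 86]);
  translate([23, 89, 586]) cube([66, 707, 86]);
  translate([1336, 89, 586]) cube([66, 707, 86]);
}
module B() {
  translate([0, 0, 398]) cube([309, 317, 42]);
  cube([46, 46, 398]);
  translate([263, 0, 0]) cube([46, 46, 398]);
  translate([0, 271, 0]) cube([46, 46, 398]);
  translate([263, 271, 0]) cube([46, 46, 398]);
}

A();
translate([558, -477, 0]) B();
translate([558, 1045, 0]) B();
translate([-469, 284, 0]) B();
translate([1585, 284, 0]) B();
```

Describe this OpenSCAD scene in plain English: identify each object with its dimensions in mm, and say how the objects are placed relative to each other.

A is a table: top 1425 mm (x) × 885 mm (y), 28 mm thick, upper face at z = 700 mm, on four 66×66 mm square legs, each inset 23 mm from the nearest pair of top edges, running from z = 0 to the bottom of the top. Four apron rails, 66 mm thick and 86 mm tall, run between adjacent legs with their top edges flush with the underside of the top and their outer faces flush with the legs' outer faces.

B is a simple wooden stool: a rectangular seat 309 mm (x) by 317 mm (y), 42 mm thick, top face at z = 440 mm, on four square legs, each 46×46 mm in cross-section. The legs rest on z = 0, each flush with a corner of the seat.

Four stools sit around the table at the −y, +y, −x, +x sides.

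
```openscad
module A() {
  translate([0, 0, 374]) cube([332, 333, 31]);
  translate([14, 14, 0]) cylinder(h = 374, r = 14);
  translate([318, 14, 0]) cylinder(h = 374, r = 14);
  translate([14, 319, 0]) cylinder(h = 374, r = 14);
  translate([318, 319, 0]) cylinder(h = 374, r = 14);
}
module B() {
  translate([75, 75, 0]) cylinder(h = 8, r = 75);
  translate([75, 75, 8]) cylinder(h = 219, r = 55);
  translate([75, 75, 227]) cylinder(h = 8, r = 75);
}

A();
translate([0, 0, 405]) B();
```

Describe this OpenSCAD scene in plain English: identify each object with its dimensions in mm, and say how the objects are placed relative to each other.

A is a simple wooden stool: a rectangular seat 332 mm (x) by 333 mm (y), 31 mm thick, top face at z = 405 mm, on four round legs, each 28 mm in diameter. The legs rest on z = 0, each leg's axis is inset half a diameter from the nearest pair of seat edges (so the leg's bounding box is flush with the corner).

B is a spool: two coaxial disc flanges of radius 75 mm and thickness 8 mm, joined by a core cylinder of radius 55 mm and height 219 mm. The lower flange rests on z = 0 and the three cylinders share a vertical axis.

The spool is on top of the stool.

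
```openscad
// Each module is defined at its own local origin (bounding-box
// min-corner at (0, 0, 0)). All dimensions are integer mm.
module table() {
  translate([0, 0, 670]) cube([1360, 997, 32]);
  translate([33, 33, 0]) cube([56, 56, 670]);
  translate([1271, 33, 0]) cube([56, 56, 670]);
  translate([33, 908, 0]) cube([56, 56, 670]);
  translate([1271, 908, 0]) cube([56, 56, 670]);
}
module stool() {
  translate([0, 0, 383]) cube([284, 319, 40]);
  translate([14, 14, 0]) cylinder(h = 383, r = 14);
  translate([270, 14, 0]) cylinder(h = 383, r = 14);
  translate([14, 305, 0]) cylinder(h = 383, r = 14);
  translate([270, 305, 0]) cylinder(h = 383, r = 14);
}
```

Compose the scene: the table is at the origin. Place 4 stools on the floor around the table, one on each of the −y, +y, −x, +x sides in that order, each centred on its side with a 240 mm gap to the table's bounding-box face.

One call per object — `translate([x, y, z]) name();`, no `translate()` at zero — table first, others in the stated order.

table();
translate([538, -559, 0]) stool();
translate([538, 1237, 0]) stool();
translate([-524, 339, 0]) stool();
translate([1600, 339, 0]) stool();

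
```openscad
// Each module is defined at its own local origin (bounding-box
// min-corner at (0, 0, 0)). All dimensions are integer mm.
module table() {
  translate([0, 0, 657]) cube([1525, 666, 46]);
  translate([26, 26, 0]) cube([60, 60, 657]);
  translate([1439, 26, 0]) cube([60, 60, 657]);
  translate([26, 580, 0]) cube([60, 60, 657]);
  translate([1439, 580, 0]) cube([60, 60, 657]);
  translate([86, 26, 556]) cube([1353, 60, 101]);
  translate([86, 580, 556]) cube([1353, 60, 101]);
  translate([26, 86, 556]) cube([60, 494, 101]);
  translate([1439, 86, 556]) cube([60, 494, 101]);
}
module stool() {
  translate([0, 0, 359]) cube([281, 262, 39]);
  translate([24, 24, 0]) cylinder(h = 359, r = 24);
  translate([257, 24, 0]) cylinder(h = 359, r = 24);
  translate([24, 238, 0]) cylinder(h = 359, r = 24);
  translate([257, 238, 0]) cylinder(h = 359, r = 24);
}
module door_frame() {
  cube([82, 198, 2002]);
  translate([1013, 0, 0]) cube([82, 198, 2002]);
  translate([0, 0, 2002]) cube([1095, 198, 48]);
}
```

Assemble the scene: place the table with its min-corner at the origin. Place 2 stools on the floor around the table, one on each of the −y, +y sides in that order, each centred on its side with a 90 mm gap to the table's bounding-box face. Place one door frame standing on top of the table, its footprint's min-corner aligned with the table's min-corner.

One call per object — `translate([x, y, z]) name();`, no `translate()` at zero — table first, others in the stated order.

table();
translate([622, -352, 0]) stool();
translate([622, 756, 0]) stool();
translate([0, 0, 703]) door_frame();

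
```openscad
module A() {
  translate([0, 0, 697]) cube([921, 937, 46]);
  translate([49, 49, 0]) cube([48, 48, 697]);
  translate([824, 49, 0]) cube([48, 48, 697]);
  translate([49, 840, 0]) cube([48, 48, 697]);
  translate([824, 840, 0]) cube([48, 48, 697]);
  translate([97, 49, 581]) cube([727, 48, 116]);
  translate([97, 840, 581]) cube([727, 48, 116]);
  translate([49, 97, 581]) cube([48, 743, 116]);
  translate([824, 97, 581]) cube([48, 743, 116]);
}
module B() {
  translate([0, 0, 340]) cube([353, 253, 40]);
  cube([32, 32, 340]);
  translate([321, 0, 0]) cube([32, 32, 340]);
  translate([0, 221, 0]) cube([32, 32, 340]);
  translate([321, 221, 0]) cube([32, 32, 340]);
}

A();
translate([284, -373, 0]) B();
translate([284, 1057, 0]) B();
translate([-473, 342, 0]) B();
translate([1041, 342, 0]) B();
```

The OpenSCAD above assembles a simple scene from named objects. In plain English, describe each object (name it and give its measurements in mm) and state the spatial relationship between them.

A is a table: top 921 mm (x) × 937 mm (y), 46 mm thick, upper face at z = 743 mm, on four 48×48 mm square legs, each inset 49 mm from the nearest pair of top edges, running from z = 0 to the bottom of the top. Four apron rails, 48 mm thick and 116 mm tall, run between adjacent legs with their top edges flush with the underside of the top and their outer faces flush with the legs' outer faces.

B is a simple wooden stool: a rectangular seat 353 mm (x) by 253 mm (y), 40 mm thick, top face at z = 380 mm, on four square legs, each 32×32 mm in cross-section. The legs rest on z = 0, each flush with a corner of the seat.

Four stools sit around the table at the −y, +y, −x, +x sides.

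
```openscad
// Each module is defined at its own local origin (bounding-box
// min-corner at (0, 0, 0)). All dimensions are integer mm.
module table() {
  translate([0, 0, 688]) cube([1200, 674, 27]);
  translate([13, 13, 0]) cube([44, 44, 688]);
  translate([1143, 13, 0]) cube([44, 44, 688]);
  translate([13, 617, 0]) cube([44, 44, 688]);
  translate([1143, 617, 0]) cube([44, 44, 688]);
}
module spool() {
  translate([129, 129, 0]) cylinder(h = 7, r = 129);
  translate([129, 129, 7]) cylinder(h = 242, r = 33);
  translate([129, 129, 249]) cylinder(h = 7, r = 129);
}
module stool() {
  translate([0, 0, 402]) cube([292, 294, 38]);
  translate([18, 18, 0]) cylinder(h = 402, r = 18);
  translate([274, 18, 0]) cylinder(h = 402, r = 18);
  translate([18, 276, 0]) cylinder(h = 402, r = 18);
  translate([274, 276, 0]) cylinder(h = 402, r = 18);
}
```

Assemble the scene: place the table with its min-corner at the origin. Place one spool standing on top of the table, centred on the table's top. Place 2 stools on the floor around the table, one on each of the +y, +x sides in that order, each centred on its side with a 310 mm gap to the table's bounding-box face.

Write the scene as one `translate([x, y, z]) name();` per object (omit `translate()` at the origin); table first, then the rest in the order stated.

table();
translate([471, 208, 715]) spool();
translate([454, 984, 0]) stool();
translate([1510, 190, 0]) stool();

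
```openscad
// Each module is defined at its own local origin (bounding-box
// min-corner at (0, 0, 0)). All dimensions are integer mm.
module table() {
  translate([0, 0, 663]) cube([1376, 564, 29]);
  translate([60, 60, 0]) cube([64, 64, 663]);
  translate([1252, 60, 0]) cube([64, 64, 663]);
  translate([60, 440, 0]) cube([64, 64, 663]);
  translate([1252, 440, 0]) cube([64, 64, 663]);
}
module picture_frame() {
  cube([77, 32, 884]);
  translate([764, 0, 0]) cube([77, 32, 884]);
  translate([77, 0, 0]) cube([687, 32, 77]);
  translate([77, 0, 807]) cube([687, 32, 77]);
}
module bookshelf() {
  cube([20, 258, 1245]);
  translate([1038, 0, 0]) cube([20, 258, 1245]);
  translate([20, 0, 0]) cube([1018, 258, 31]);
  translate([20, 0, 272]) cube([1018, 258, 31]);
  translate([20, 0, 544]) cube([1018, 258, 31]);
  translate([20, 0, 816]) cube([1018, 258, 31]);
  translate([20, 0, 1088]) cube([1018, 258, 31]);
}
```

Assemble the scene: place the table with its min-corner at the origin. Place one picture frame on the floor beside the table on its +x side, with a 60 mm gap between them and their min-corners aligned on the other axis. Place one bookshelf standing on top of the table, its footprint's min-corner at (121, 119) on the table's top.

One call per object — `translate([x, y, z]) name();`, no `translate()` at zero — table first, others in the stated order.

table();
translate([1436, 0, 0]) picture_frame();
translate([121, 119, 692]) bookshelf();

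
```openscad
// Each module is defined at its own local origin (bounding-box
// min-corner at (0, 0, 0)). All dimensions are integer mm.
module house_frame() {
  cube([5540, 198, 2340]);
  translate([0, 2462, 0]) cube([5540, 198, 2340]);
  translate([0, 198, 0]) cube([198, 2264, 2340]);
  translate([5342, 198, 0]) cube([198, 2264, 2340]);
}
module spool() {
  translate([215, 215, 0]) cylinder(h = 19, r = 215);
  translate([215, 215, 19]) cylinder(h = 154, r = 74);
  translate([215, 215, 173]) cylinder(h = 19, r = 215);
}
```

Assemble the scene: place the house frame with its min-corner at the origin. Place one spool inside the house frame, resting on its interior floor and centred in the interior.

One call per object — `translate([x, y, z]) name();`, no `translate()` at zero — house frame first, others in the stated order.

house_frame();
translate([2555, 1115, 0]) spool();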